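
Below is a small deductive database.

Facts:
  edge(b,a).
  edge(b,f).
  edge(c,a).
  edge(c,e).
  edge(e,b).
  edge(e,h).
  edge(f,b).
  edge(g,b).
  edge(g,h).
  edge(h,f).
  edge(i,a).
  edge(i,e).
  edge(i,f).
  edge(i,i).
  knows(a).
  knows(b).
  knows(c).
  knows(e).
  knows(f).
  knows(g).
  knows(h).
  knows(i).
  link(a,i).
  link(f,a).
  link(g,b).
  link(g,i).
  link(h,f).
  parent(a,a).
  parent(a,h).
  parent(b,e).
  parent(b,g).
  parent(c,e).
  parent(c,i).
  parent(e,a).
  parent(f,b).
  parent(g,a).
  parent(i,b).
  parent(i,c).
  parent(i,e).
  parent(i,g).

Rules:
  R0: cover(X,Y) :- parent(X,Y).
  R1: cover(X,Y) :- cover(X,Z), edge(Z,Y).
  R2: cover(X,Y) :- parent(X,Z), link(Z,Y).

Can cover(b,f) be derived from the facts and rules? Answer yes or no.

round 1: derive cover(a,a) via R0 from parent(a,a)
round 1: derive cover(a,h) via R0 from parent(a,h)
round 1: derive cover(b,e) via R0 from parent(b,e)
round 1: derive cover(b,g) via R0 from parent(b,g)
round 1: derive cover(c,e) via R0 from parent(c,e)
round 1: derive cover(c,i) via R0 from parent(c,i)
round 1: derive cover(e,a) via R0 from parent(e,a)
round 1: derive cover(f,b) via R0 from parent(f,b)
round 1: derive cover(g,a) via R0 from parent(g,a)
round 1: derive cover(i,b) via R0 from parent(i,b)
round 1: derive cover(i,c) via R0 from parent(i,c)
round 1: derive cover(i,e) via R0 from parent(i,e)
round 1: derive cover(i,g) via R0 from parent(i,g)
round 1: derive cover(a,f) via R2 from parent(a,h), link(h,f)
round 1: derive cover(a,i) via R2 from parent(a,a), link(a,i)
round 1: derive cover(b,b) via R2 from parent(b,g), link(g,b)
round 1: derive cover(b,i) via R2 from parent(b,g), link(g,i)
round 1: derive cover(e,i) via R2 from parent(e,a), link(a,i)
round 1: derive cover(g,i) via R2 from parent(g,a), link(a,i)
round 1: derive cover(i,i) via R2 from parent(i,g), link(g,i)
round 2: derive cover(a,b) via R1 from cover(a,f), edge(f,b)
round 2: derive cover(a,e) via R1 from cover(a,i), edge(i,e)
round 2: derive cover(b,a) via R1 from cover(b,b), edge(b,a)
round 2: derive cover(b,f) via R1 from cover(b,b), edge(b,f)
round 2: derive cover(b,h) via R1 from cover(b,e), edge(e,h)
round 2: derive cover(c,a) via R1 from cover(c,i), edge(i,a)
round 2: derive cover(c,b) via R1 from cover(c,e), edge(e,b)
round 2: derive cover(c,f) via R1 from cover(c,i), edge(i,f)
round 2: derive cover(c,h) via R1 from cover(c,e), edge(e,h)
round 2: derive cover(e,e) via R1 from cover(e,i), edge(i,e)
round 2: derive cover(e,f) via R1 from cover(e,i), edge(i,f)
round 2: derive cover(f,a) via R1 from cover(f,b), edge(b,a)
round 2: derive cover(f,f) via R1 from cover(f,b), edge(b,f)
round 2: derive cover(g,e) via R1 from cover(g,i), edge(i,e)
round 2: derive cover(g,f) via R1 from cover(g,i), edge(i,f)
round 2: derive cover(i,a) via R1 from cover(i,b), edge(b,a)
round 2: derive cover(i,f) via R1 from cover(i,b), edge(b,f)
round 2: derive cover(i,h) via R1 from cover(i,e), edge(e,h)
round 3: derive cover(e,b) via R1 from cover(e,e), edge(e,b)
round 3: derive cover(e,h) via R1 from cover(e,e), edge(e,h)
round 3: derive cover(g,b) via R1 from cover(g,e), edge(e,b)
round 3: derive cover(g,h) via R1 from cover(g,e), edge(e,h)

yes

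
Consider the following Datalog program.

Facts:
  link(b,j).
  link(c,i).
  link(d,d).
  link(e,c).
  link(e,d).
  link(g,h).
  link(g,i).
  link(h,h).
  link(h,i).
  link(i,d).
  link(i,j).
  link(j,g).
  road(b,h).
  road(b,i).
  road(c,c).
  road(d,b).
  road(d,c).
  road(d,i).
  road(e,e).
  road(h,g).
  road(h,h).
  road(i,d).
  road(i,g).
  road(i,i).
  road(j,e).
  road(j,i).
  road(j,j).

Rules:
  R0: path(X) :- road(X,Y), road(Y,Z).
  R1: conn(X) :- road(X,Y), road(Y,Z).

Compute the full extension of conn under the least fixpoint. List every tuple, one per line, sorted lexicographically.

conn(b)
conn(c)
conn(d)
conn(e)
conn(h)
conn(i)
conn(j)

round 1: derive conn(b) via R1 from road(b,h), road(h,g)
round 1: derive conn(c) via R1 from road(c,c), road(c,c)
round 1: derive conn(d) via R1 from road(d,b), road(b,h)
round 1: derive conn(e) via R1 from road(e,e), road(e,e)
round 1: derive conn(h) via R1 from road(h,h), road(h,g)
round 1: derive conn(i) via R1 from road(i,d), road(d,b)
round 1: derive conn(j) via R1 from road(j,e), road(e,e)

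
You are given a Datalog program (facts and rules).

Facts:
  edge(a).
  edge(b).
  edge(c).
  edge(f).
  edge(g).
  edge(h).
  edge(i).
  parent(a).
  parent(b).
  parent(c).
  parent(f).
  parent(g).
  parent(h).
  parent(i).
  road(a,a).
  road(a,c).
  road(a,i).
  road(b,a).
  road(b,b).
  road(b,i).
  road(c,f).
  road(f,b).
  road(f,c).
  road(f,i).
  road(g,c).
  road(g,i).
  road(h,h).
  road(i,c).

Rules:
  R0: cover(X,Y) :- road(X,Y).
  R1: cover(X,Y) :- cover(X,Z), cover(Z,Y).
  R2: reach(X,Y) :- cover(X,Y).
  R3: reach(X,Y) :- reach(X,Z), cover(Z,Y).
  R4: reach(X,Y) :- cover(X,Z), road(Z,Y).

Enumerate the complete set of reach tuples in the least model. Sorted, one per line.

reach(a,a)
reach(a,b)
reach(a,c)
reach(a,f)
reach(a,i)
reach(b,a)
reach(b,b)
reach(b,c)
reach(b,f)
reach(b,i)
reach(c,a)
reach(c,b)
reach(c,c)
reach(c,f)
reach(c,i)
reach(f,a)
reach(f,b)
reach(f,c)
reach(f,f)
reach(f,i)
reach(g,a)
reach(g,b)
reach(g,c)
reach(g,f)
reach(g,i)
reach(h,h)
reach(i,a)
reach(i,b)
reach(i,c)
reach(i,f)
reach(i,i)

round 1: derive cover(a,a) via R0 from road(a,a)
round 1: derive cover(a,c) via R0 from road(a,c)
round 1: derive cover(a,i) via R0 from road(a,i)
round 1: derive cover(b,a) via R0 from road(b,a)
round 1: derive cover(b,b) via R0 from road(b,b)
round 1: derive cover(b,i) via R0 from road(b,i)
round 1: derive cover(c,f) via R0 from road(c,f)
round 1: derive cover(f,b) via R0 from road(f,b)
round 1: derive cover(f,c) via R0 from road(f,c)
round 1: derive cover(f,i) via R0 from road(f,i)
round 1: derive cover(g,c) via R0 from road(g,c)
round 1: derive cover(g,i) via R0 from road(g,i)
round 1: derive cover(h,h) via R0 from road(h,h)
round 1: derive cover(i,c) via R0 from road(i,c)
round 2: derive cover(a,f) via R1 from cover(a,c), cover(c,f)
round 2: derive cover(b,c) via R1 from cover(b,a), cover(a,c)
round 2: derive cover(c,b) via R1 from cover(c,f), cover(f,b)
round 2: derive cover(c,c) via R1 from cover(c,f), cover(f,c)
round 2: derive cover(c,i) via R1 from cover(c,f), cover(f,i)
round 2: derive cover(f,a) via R1 from cover(f,b), cover(b,a)
round 2: derive cover(f,f) via R1 from cover(f,c), cover(c,f)
round 2: derive cover(g,f) via R1 from cover(g,c), cover(c,f)
round 2: derive cover(i,f) via R1 from cover(i,c), cover(c,f)
round 2: derive reach(a,a) via R2 from cover(a,a)
round 2: derive reach(a,c) via R2 from cover(a,c)
round 2: derive reach(a,i) via R2 from cover(a,i)
round 2: derive reach(b,a) via R2 from cover(b,a)
round 2: derive reach(b,b) via R2 from cover(b,b)
round 2: derive reach(b,i) via R2 from cover(b,i)
round 2: derive reach(c,f) via R2 from cover(c,f)
round 2: derive reach(f,b) via R2 from cover(f,b)
round 2: derive reach(f,c) via R2 from cover(f,c)
round 2: derive reach(f,i) via R2 from cover(f,i)
round 2: derive reach(g,c) via R2 from cover(g,c)
round 2: derive reach(g,i) via R2 from cover(g,i)
round 2: derive reach(h,h) via R2 from cover(h,h)
round 2: derive reach(i,c) via R2 from cover(i,c)
round 2: derive reach(a,f) via R4 from cover(a,c), road(c,f)
round 2: derive reach(b,c) via R4 from cover(b,a), road(a,c)
round 2: derive reach(c,b) via R4 from cover(c,f), road(f,b)
round 2: derive reach(c,c) via R4 from cover(c,f), road(f,c)
round 2: derive reach(c,i) via R4 from cover(c,f), road(f,i)
round 2: derive reach(f,a) via R4 from cover(f,b), road(b,a)
round 2: derive reach(f,f) via R4 from cover(f,c), road(c,f)
round 2: derive reach(g,f) via R4 from cover(g,c), road(c,f)
round 2: derive reach(i,f) via R4 from cover(i,c), road(c,f)
round 3: derive cover(a,b) via R1 from cover(a,c), cover(c,b)
round 3: derive cover(b,f) via R1 from cover(b,a), cover(a,f)
round 3: derive cover(c,a) via R1 from cover(c,b), cover(b,a)
round 3: derive cover(g,a) via R1 from cover(g,f), cover(f,a)
round 3: derive cover(g,b) via R1 from cover(g,c), cover(c,b)
round 3: derive cover(i,a) via R1 from cover(i,f), cover(f,a)
round 3: derive cover(i,b) via R1 from cover(i,c), cover(c,b)
round 3: derive cover(i,i) via R1 from cover(i,c), cover(c,i)
round 3: derive reach(a,b) via R3 from reach(a,c), cover(c,b)
round 3: derive reach(b,f) via R3 from reach(b,a), cover(a,f)
round 3: derive reach(c,a) via R3 from reach(c,b), cover(b,a)
round 3: derive reach(g,a) via R3 from reach(g,f), cover(f,a)
round 3: derive reach(g,b) via R3 from reach(g,c), cover(c,b)
round 3: derive reach(i,a) via R3 from reach(i,f), cover(f,a)
round 3: derive reach(i,b) via R3 from reach(i,c), cover(c,b)
round 3: derive reach(i,i) via R3 from reach(i,c), cover(c,i)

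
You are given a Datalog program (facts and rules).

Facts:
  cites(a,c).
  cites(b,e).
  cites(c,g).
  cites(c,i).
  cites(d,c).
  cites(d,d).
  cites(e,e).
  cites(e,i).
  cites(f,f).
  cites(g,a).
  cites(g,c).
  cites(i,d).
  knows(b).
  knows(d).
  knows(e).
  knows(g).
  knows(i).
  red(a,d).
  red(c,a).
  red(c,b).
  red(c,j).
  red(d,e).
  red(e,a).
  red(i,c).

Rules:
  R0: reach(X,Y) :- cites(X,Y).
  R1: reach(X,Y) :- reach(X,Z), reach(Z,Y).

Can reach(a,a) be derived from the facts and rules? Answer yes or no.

yes

round 1: derive reach(a,c) via R0 from cites(a,c)
round 1: derive reach(b,e) via R0 from cites(b,e)
round 1: derive reach(c,g) via R0 from cites(c,g)
round 1: derive reach(c,i) via R0 from cites(c,i)
round 1: derive reach(d,c) via R0 from cites(d,c)
round 1: derive reach(d,d) via R0 from cites(d,d)
round 1: derive reach(e,e) via R0 from cites(e,e)
round 1: derive reach(e,i) via R0 from cites(e,i)
round 1: derive reach(f,f) via R0 from cites(f,f)
round 1: derive reach(g,a) via R0 from cites(g,a)
round 1: derive reach(g,c) via R0 from cites(g,c)
round 1: derive reach(i,d) via R0 from cites(i,d)
round 2: derive reach(a,g) via R1 from reach(a,c), reach(c,g)
round 2: derive reach(a,i) via R1 from reach(a,c), reach(c,i)
round 2: derive reach(b,i) via R1 from reach(b,e), reach(e,i)
round 2: derive reach(c,a) via R1 from reach(c,g), reach(g,a)
round 2: derive reach(c,c) via R1 from reach(c,g), reach(g,c)
round 2: derive reach(c,d) via R1 from reach(c,i), reach(i,d)
round 2: derive reach(d,g) via R1 from reach(d,c), reach(c,g)
round 2: derive reach(d,i) via R1 from reach(d,c), reach(c,i)
round 2: derive reach(e,d) via R1 from reach(e,i), reach(i,d)
round 2: derive reach(g,g) via R1 from reach(g,c), reach(c,g)
round 2: derive reach(g,i) via R1 from reach(g,c), reach(c,i)
round 2: derive reach(i,c) via R1 from reach(i,d), reach(d,c)
round 3: derive reach(a,a) via R1 from reach(a,c), reach(c,a)
round 3: derive reach(a,d) via R1 from reach(a,c), reach(c,d)
round 3: derive reach(b,c) via R1 from reach(b,i), reach(i,c)
round 3: derive reach(b,d) via R1 from reach(b,e), reach(e,d)
round 3: derive reach(d,a) via R1 from reach(d,c), reach(c,a)
round 3: derive reach(e,c) via R1 from reach(e,d), reach(d,c)
round 3: derive reach(e,g) via R1 from reach(e,d), reach(d,g)
round 3: derive reach(g,d) via R1 from reach(g,c), reach(c,d)
round 3: derive reach(i,a) via R1 from reach(i,c), reach(c,a)
round 3: derive reach(i,g) via R1 from reach(i,c), reach(c,g)
round 3: derive reach(i,i) via R1 from reach(i,c), reach(c,i)
round 4: derive reach(b,a) via R1 from reach(b,c), reach(c,a)
round 4: derive reach(b,g) via R1 from reach(b,c), reach(c,g)
round 4: derive reach(e,a) via R1 from reach(e,c), reach(c,a)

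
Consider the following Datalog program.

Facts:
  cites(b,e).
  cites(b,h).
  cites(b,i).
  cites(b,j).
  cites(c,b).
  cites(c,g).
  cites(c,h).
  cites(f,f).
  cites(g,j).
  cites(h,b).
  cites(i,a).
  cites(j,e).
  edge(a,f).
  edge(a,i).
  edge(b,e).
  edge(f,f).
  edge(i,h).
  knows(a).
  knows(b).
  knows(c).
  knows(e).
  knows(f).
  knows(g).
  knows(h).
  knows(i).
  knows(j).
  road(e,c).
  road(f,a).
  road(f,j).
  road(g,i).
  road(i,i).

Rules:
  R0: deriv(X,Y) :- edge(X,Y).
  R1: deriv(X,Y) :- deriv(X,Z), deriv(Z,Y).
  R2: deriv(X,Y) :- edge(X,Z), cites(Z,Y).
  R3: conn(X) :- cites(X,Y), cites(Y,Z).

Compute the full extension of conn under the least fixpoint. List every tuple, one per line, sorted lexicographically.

conn(b)
conn(c)
conn(f)
conn(g)
conn(h)

round 1: derive conn(b) via R3 from cites(b,h), cites(h,b)
round 1: derive conn(c) via R3 from cites(c,b), cites(b,e)
round 1: derive conn(f) via R3 from cites(f,f), cites(f,f)
round 1: derive conn(g) via R3 from cites(g,j), cites(j,e)
round 1: derive conn(h) via R3 from cites(h,b), cites(b,e)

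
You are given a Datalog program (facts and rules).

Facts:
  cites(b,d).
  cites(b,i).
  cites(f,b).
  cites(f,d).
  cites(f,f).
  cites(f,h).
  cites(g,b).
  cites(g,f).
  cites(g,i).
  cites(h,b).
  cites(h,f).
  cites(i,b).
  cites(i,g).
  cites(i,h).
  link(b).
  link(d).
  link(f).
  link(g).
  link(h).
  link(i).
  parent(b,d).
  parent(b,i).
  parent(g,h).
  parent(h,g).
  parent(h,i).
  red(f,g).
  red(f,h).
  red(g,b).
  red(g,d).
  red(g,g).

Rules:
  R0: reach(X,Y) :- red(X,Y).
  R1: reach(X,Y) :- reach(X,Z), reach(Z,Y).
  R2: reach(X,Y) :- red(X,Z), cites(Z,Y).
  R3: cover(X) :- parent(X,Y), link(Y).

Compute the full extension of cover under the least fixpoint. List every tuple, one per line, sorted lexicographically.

cover(b)
cover(g)
cover(h)

round 1: derive cover(b) via R3 from parent(b,d), link(d)
round 1: derive cover(g) via R3 from parent(g,h), link(h)
round 1: derive cover(h) via R3 from parent(h,g), link(g)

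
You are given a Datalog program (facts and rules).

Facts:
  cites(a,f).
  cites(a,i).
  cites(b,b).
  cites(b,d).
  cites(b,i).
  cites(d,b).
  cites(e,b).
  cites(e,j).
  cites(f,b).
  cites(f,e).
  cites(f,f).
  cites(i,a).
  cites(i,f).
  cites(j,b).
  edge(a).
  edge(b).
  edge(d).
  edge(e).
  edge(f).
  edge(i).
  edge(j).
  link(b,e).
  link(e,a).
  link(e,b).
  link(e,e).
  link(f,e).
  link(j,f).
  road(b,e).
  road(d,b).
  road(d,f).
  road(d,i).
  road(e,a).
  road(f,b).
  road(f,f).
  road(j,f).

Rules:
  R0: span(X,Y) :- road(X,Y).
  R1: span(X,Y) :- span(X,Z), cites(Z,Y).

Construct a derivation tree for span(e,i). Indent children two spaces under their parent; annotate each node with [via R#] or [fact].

span(e,i)  [via R1]
  span(e,a)  [via R0]
    road(e,a)  [fact]
  cites(a,i)  [fact]

round 1: derive span(b,e) via R0 from road(b,e)
round 1: derive span(d,b) via R0 from road(d,b)
round 1: derive span(d,f) via R0 from road(d,f)
round 1: derive span(d,i) via R0 from road(d,i)
round 1: derive span(e,a) via R0 from road(e,a)
round 1: derive span(f,b) via R0 from road(f,b)
round 1: derive span(f,f) via R0 from road(f,f)
round 1: derive span(j,f) via R0 from road(j,f)
round 2: derive span(b,b) via R1 from span(b,e), cites(e,b)
round 2: derive span(b,j) via R1 from span(b,e), cites(e,j)
round 2: derive span(d,a) via R1 from span(d,i), cites(i,a)
round 2: derive span(d,d) via R1 from span(d,b), cites(b,d)
round 2: derive span(d,e) via R1 from span(d,f), cites(f,e)
round 2: derive span(e,f) via R1 from span(e,a), cites(a,f)
round 2: derive span(e,i) via R1 from span(e,a), cites(a,i)
round 2: derive span(f,d) via R1 from span(f,b), cites(b,d)
round 2: derive span(f,e) via R1 from span(f,f), cites(f,e)
round 2: derive span(f,i) via R1 from span(f,b), cites(b,i)
round 2: derive span(j,b) via R1 from span(j,f), cites(f,b)
round 2: derive span(j,e) via R1 from span(j,f), cites(f,e)
round 3: derive span(b,d) via R1 from span(b,b), cites(b,d)
round 3: derive span(b,i) via R1 from span(b,b), cites(b,i)
round 3: derive span(d,j) via R1 from span(d,e), cites(e,j)
round 3: derive span(e,b) via R1 from span(e,f), cites(f,b)
round 3: derive span(e,e) via R1 from span(e,f), cites(f,e)
round 3: derive span(f,a) via R1 from span(f,i), cites(i,a)
round 3: derive span(f,j) via R1 from span(f,e), cites(e,j)
round 3: derive span(j,d) via R1 from span(j,b), cites(b,d)
round 3: derive span(j,i) via R1 from span(j,b), cites(b,i)
round 3: derive span(j,j) via R1 from span(j,e), cites(e,j)
round 4: derive span(b,a) via R1 from span(b,i), cites(i,a)
round 4: derive span(b,f) via R1 from span(b,i), cites(i,f)
round 4: derive span(e,d) via R1 from span(e,b), cites(b,d)
round 4: derive span(e,j) via R1 from span(e,e), cites(e,j)
round 4: derive span(j,a) via R1 from span(j,i), cites(i,a)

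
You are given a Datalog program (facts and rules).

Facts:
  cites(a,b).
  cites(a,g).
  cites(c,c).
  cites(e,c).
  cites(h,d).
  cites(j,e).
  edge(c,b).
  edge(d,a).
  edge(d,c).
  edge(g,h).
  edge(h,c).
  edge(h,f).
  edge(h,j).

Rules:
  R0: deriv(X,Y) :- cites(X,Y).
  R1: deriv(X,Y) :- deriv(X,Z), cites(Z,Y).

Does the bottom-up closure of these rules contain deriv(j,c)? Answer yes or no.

yes

round 1: derive deriv(a,b) via R0 from cites(a,b)
round 1: derive deriv(a,g) via R0 from cites(a,g)
round 1: derive deriv(c,c) via R0 from cites(c,c)
round 1: derive deriv(e,c) via R0 from cites(e,c)
round 1: derive deriv(h,d) via R0 from cites(h,d)
round 1: derive deriv(j,e) via R0 from cites(j,e)
round 2: derive deriv(j,c) via R1 from deriv(j,e), cites(e,c)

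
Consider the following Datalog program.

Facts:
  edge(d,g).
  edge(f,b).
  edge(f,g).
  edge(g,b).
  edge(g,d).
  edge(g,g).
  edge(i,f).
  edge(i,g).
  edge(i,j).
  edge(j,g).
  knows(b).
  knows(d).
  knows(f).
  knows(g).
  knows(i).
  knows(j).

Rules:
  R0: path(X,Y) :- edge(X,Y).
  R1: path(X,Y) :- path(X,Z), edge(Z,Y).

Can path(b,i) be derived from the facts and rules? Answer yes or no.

no

round 1: derive path(d,g) via R0 from edge(d,g)
round 1: derive path(f,b) via R0 from edge(f,b)
round 1: derive path(f,g) via R0 from edge(f,g)
round 1: derive path(g,b) via R0 from edge(g,b)
round 1: derive path(g,d) via R0 from edge(g,d)
round 1: derive path(g,g) via R0 from edge(g,g)
round 1: derive path(i,f) via R0 from edge(i,f)
round 1: derive path(i,g) via R0 from edge(i,g)
round 1: derive path(i,j) via R0 from edge(i,j)
round 1: derive path(j,g) via R0 from edge(j,g)
round 2: derive path(d,b) via R1 from path(d,g), edge(g,b)
round 2: derive path(d,d) via R1 from path(d,g), edge(g,d)
round 2: derive path(f,d) via R1 from path(f,g), edge(g,d)
round 2: derive path(i,b) via R1 from path(i,f), edge(f,b)
round 2: derive path(i,d) via R1 from path(i,g), edge(g,d)
round 2: derive path(j,b) via R1 from path(j,g), edge(g,b)
round 2: derive path(j,d) via R1 from path(j,g), edge(g,d)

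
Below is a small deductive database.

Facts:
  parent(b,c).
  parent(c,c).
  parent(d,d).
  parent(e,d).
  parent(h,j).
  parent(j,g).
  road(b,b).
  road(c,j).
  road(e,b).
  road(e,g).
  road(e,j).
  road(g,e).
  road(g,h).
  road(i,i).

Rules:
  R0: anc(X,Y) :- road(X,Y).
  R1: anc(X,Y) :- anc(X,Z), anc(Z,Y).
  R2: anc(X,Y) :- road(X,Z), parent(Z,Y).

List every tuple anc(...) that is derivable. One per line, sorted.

round 1: derive anc(b,b) via R0 from road(b,b)
round 1: derive anc(c,j) via R0 from road(c,j)
round 1: derive anc(e,b) via R0 from road(e,b)
round 1: derive anc(e,g) via R0 from road(e,g)
round 1: derive anc(e,j) via R0 from road(e,j)
round 1: derive anc(g,e) via R0 from road(g,e)
round 1: derive anc(g,h) via R0 from road(g,h)
round 1: derive anc(i,i) via R0 from road(i,i)
round 1: derive anc(b,c) via R2 from road(b,b), parent(b,c)
round 1: derive anc(c,g) via R2 from road(c,j), parent(j,g)
round 1: derive anc(e,c) via R2 from road(e,b), parent(b,c)
round 1: derive anc(g,d) via R2 from road(g,e), parent(e,d)
round 1: derive anc(g,j) via R2 from road(g,h), parent(h,j)
round 2: derive anc(b,g) via R1 from anc(b,c), anc(c,g)
round 2: derive anc(b,j) via R1 from anc(b,c), anc(c,j)
round 2: derive anc(c,d) via R1 from anc(c,g), anc(g,d)
round 2: derive anc(c,e) via R1 from anc(c,g), anc(g,e)
round 2: derive anc(c,h) via R1 from anc(c,g), anc(g,h)
round 2: derive anc(e,d) via R1 from anc(e,g), anc(g,d)
round 2: derive anc(e,e) via R1 from anc(e,g), anc(g,e)
round 2: derive anc(e,h) via R1 from anc(e,g), anc(g,h)
round 2: derive anc(g,b) via R1 from anc(g,e), anc(e,b)
round 2: derive anc(g,c) via R1 from anc(g,e), anc(e,c)
round 2: derive anc(g,g) via R1 from anc(g,e), anc(e,g)
round 3: derive anc(b,d) via R1 from anc(b,c), anc(c,d)
round 3: derive anc(b,e) via R1 from anc(b,c), anc(c,e)
round 3: derive anc(b,h) via R1 from anc(b,c), anc(c,h)
round 3: derive anc(c,b) via R1 from anc(c,e), anc(e,b)
round 3: derive anc(c,c) via R1 from anc(c,e), anc(e,c)

anc(b,b)
anc(b,c)
anc(b,d)
anc(b,e)
anc(b,g)
anc(b,h)
anc(b,j)
anc(c,b)
anc(c,c)
anc(c,d)
anc(c,e)
anc(c,g)
anc(c,h)
anc(c,j)
anc(e,b)
anc(e,c)
anc(e,d)
anc(e,e)
anc(e,g)
anc(e,h)
anc(e,j)
anc(g,b)
anc(g,c)
anc(g,d)
anc(g,e)
anc(g,g)
anc(g,h)
anc(g,j)
anc(i,i)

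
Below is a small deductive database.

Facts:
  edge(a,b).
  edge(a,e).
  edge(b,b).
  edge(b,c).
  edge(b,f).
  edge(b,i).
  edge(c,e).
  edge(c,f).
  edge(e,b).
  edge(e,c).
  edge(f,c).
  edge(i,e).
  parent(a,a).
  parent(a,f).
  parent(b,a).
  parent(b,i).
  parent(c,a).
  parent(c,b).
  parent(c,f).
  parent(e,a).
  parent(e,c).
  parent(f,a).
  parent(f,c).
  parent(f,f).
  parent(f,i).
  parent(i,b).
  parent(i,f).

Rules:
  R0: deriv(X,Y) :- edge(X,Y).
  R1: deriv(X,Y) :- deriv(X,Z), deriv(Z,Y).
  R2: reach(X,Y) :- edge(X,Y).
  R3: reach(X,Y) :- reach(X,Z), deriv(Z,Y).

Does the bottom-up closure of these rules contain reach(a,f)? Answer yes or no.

yes

round 1: derive deriv(a,b) via R0 from edge(a,b)
round 1: derive deriv(a,e) via R0 from edge(a,e)
round 1: derive deriv(b,b) via R0 from edge(b,b)
round 1: derive deriv(b,c) via R0 from edge(b,c)
round 1: derive deriv(b,f) via R0 from edge(b,f)
round 1: derive deriv(b,i) via R0 from edge(b,i)
round 1: derive deriv(c,e) via R0 from edge(c,e)
round 1: derive deriv(c,f) via R0 from edge(c,f)
round 1: derive deriv(e,b) via R0 from edge(e,b)
round 1: derive deriv(e,c) via R0 from edge(e,c)
round 1: derive deriv(f,c) via R0 from edge(f,c)
round 1: derive deriv(i,e) via R0 from edge(i,e)
round 1: derive reach(a,b) via R2 from edge(a,b)
round 1: derive reach(a,e) via R2 from edge(a,e)
round 1: derive reach(b,b) via R2 from edge(b,b)
round 1: derive reach(b,c) via R2 from edge(b,c)
round 1: derive reach(b,f) via R2 from edge(b,f)
round 1: derive reach(b,i) via R2 from edge(b,i)
round 1: derive reach(c,e) via R2 from edge(c,e)
round 1: derive reach(c,f) via R2 from edge(c,f)
round 1: derive reach(e,b) via R2 from edge(e,b)
round 1: derive reach(e,c) via R2 from edge(e,c)
round 1: derive reach(f,c) via R2 from edge(f,c)
round 1: derive reach(i,e) via R2 from edge(i,e)
round 2: derive deriv(a,c) via R1 from deriv(a,b), deriv(b,c)
round 2: derive deriv(a,f) via R1 from deriv(a,b), deriv(b,f)
round 2: derive deriv(a,i) via R1 from deriv(a,b), deriv(b,i)
round 2: derive deriv(b,e) via R1 from deriv(b,c), deriv(c,e)
round 2: derive deriv(c,b) via R1 from deriv(c,e), deriv(e,b)
round 2: derive deriv(c,c) via R1 from deriv(c,e), deriv(e,c)
round 2: derive deriv(e,e) via R1 from deriv(e,c), deriv(c,e)
round 2: derive deriv(e,f) via R1 from deriv(e,b), deriv(b,f)
round 2: derive deriv(e,i) via R1 from deriv(e,b), deriv(b,i)
round 2: derive deriv(f,e) via R1 from deriv(f,c), deriv(c,e)
round 2: derive deriv(f,f) via R1 from deriv(f,c), deriv(c,f)
round 2: derive deriv(i,b) via R1 from deriv(i,e), deriv(e,b)
round 2: derive deriv(i,c) via R1 from deriv(i,e), deriv(e,c)
round 2: derive reach(a,c) via R3 from reach(a,b), deriv(b,c)
round 2: derive reach(a,f) via R3 from reach(a,b), deriv(b,f)
round 2: derive reach(a,i) via R3 from reach(a,b), deriv(b,i)
round 2: derive reach(b,e) via R3 from reach(b,c), deriv(c,e)
round 2: derive reach(c,b) via R3 from reach(c,e), deriv(e,b)
round 2: derive reach(c,c) via R3 from reach(c,e), deriv(e,c)
round 2: derive reach(e,e) via R3 from reach(e,c), deriv(c,e)
round 2: derive reach(e,f) via R3 from reach(e,b), deriv(b,f)
round 2: derive reach(e,i) via R3 from reach(e,b), deriv(b,i)
round 2: derive reach(f,e) via R3 from reach(f,c), deriv(c,e)
round 2: derive reach(f,f) via R3 from reach(f,c), deriv(c,f)
round 2: derive reach(i,b) via R3 from reach(i,e), deriv(e,b)
round 2: derive reach(i,c) via R3 from reach(i,e), deriv(e,c)
round 3: derive deriv(c,i) via R1 from deriv(c,b), deriv(b,i)
round 3: derive deriv(f,b) via R1 from deriv(f,c), deriv(c,b)
round 3: derive deriv(f,i) via R1 from deriv(f,e), deriv(e,i)
round 3: derive deriv(i,f) via R1 from deriv(i,b), deriv(b,f)
round 3: derive deriv(i,i) via R1 from deriv(i,b), deriv(b,i)
round 3: derive reach(c,i) via R3 from reach(c,b), deriv(b,i)
round 3: derive reach(f,b) via R3 from reach(f,c), deriv(c,b)
round 3: derive reach(f,i) via R3 from reach(f,e), deriv(e,i)
round 3: derive reach(i,f) via R3 from reach(i,b), deriv(b,f)
round 3: derive reach(i,i) via R3 from reach(i,b), deriv(b,i)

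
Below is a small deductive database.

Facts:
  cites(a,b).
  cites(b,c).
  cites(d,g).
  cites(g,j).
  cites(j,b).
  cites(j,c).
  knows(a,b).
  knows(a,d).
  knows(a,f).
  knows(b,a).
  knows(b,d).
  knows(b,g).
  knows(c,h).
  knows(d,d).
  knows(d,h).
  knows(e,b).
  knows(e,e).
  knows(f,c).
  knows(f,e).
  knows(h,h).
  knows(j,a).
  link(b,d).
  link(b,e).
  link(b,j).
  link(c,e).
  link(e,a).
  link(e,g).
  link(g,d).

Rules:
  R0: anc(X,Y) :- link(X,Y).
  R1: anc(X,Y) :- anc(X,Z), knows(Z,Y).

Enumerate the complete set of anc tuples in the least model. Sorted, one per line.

round 1: derive anc(b,d) via R0 from link(b,d)
round 1: derive anc(b,e) via R0 from link(b,e)
round 1: derive anc(b,j) via R0 from link(b,j)
round 1: derive anc(c,e) via R0 from link(c,e)
round 1: derive anc(e,a) via R0 from link(e,a)
round 1: derive anc(e,g) via R0 from link(e,g)
round 1: derive anc(g,d) via R0 from link(g,d)
round 2: derive anc(b,a) via R1 from anc(b,j), knows(j,a)
round 2: derive anc(b,b) via R1 from anc(b,e), knows(e,b)
round 2: derive anc(b,h) via R1 from anc(b,d), knows(d,h)
round 2: derive anc(c,b) via R1 from anc(c,e), knows(e,b)
round 2: derive anc(e,b) via R1 from anc(e,a), knows(a,b)
round 2: derive anc(e,d) via R1 from anc(e,a), knows(a,d)
round 2: derive anc(e,f) via R1 from anc(e,a), knows(a,f)
round 2: derive anc(g,h) via R1 from anc(g,d), knows(d,h)
round 3: derive anc(b,f) via R1 from anc(b,a), knows(a,f)
round 3: derive anc(b,g) via R1 from anc(b,b), knows(b,g)
round 3: derive anc(c,a) via R1 from anc(c,b), knows(b,a)
round 3: derive anc(c,d) via R1 from anc(c,b), knows(b,d)
round 3: derive anc(c,g) via R1 from anc(c,b), knows(b,g)
round 3: derive anc(e,c) via R1 from anc(e,f), knows(f,c)
round 3: derive anc(e,e) via R1 from anc(e,f), knows(f,e)
round 3: derive anc(e,h) via R1 from anc(e,d), knows(d,h)
round 4: derive anc(b,c) via R1 from anc(b,f), knows(f,c)
round 4: derive anc(c,f) via R1 from anc(c,a), knows(a,f)
round 4: derive anc(c,h) via R1 from anc(c,d), knows(d,h)
round 5: derive anc(c,c) via R1 from anc(c,f), knows(f,c)

anc(b,a)
anc(b,b)
anc(b,c)
anc(b,d)
anc(b,e)
anc(b,f)
anc(b,g)
anc(b,h)
anc(b,j)
anc(c,a)
anc(c,b)
anc(c,c)
anc(c,d)
anc(c,e)
anc(c,f)
anc(c,g)
anc(c,h)
anc(e,a)
anc(e,b)
anc(e,c)
anc(e,d)
anc(e,e)
anc(e,f)
anc(e,g)
anc(e,h)
anc(g,d)
anc(g,h)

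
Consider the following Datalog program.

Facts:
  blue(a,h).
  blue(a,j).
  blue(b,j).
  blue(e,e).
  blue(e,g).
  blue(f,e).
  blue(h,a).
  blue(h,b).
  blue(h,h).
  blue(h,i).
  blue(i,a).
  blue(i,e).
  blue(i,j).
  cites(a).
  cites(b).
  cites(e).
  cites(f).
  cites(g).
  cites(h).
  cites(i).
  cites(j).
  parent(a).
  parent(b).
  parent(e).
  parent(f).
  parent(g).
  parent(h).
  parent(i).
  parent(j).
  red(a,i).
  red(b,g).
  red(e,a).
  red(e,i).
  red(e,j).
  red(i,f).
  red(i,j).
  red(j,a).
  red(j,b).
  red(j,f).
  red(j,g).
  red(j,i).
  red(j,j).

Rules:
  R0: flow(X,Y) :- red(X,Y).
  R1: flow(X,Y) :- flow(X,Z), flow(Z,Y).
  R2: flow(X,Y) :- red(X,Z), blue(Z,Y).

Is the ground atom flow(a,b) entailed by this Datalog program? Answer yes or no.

round 1: derive flow(a,i) via R0 from red(a,i)
round 1: derive flow(b,g) via R0 from red(b,g)
round 1: derive flow(e,a) via R0 from red(e,a)
round 1: derive flow(e,i) via R0 from red(e,i)
round 1: derive flow(e,j) via R0 from red(e,j)
round 1: derive flow(i,f) via R0 from red(i,f)
round 1: derive flow(i,j) via R0 from red(i,j)
round 1: derive flow(j,a) via R0 from red(j,a)
round 1: derive flow(j,b) via R0 from red(j,b)
round 1: derive flow(j,f) via R0 from red(j,f)
round 1: derive flow(j,g) via R0 from red(j,g)
round 1: derive flow(j,i) via R0 from red(j,i)
round 1: derive flow(j,j) via R0 from red(j,j)
round 1: derive flow(a,a) via R2 from red(a,i), blue(i,a)
round 1: derive flow(a,e) via R2 from red(a,i), blue(i,e)
round 1: derive flow(a,j) via R2 from red(a,i), blue(i,j)
round 1: derive flow(e,e) via R2 from red(e,i), blue(i,e)
round 1: derive flow(e,h) via R2 from red(e,a), blue(a,h)
round 1: derive flow(i,e) via R2 from red(i,f), blue(f,e)
round 1: derive flow(j,e) via R2 from red(j,f), blue(f,e)
round 1: derive flow(j,h) via R2 from red(j,a), blue(a,h)
round 2: derive flow(a,b) via R1 from flow(a,j), flow(j,b)
round 2: derive flow(a,f) via R1 from flow(a,i), flow(i,f)
round 2: derive flow(a,g) via R1 from flow(a,j), flow(j,g)
round 2: derive flow(a,h) via R1 from flow(a,e), flow(e,h)
round 2: derive flow(e,b) via R1 from flow(e,j), flow(j,b)
round 2: derive flow(e,f) via R1 from flow(e,i), flow(i,f)
round 2: derive flow(e,g) via R1 from flow(e,j), flow(j,g)
round 2: derive flow(i,a) via R1 from flow(i,e), flow(e,a)
round 2: derive flow(i,b) via R1 from flow(i,j), flow(j,b)
round 2: derive flow(i,g) via R1 from flow(i,j), flow(j,g)
round 2: derive flow(i,h) via R1 from flow(i,e), flow(e,h)
round 2: derive flow(i,i) via R1 from flow(i,e), flow(e,i)

yes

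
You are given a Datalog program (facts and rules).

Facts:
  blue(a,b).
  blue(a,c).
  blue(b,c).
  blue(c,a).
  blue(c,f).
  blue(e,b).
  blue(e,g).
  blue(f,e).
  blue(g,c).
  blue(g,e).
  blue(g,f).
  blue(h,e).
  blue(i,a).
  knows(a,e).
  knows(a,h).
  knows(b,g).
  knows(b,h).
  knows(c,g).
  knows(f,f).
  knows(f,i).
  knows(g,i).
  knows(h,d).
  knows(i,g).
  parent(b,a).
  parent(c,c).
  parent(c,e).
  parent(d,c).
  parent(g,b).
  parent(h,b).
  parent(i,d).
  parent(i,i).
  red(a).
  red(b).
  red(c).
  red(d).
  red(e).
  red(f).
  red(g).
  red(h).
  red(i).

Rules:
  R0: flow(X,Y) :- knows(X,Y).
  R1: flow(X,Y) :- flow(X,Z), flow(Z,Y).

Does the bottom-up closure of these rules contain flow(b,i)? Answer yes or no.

yes

round 1: derive flow(a,e) via R0 from knows(a,e)
round 1: derive flow(a,h) via R0 from knows(a,h)
round 1: derive flow(b,g) via R0 from knows(b,g)
round 1: derive flow(b,h) via R0 from knows(b,h)
round 1: derive flow(c,g) via R0 from knows(c,g)
round 1: derive flow(f,f) via R0 from knows(f,f)
round 1: derive flow(f,i) via R0 from knows(f,i)
round 1: derive flow(g,i) via R0 from knows(g,i)
round 1: derive flow(h,d) via R0 from knows(h,d)
round 1: derive flow(i,g) via R0 from knows(i,g)
round 2: derive flow(a,d) via R1 from flow(a,h), flow(h,d)
round 2: derive flow(b,d) via R1 from flow(b,h), flow(h,d)
round 2: derive flow(b,i) via R1 from flow(b,g), flow(g,i)
round 2: derive flow(c,i) via R1 from flow(c,g), flow(g,i)
round 2: derive flow(f,g) via R1 from flow(f,i), flow(i,g)
round 2: derive flow(g,g) via R1 from flow(g,i), flow(i,g)
round 2: derive flow(i,i) via R1 from flow(i,g), flow(g,i)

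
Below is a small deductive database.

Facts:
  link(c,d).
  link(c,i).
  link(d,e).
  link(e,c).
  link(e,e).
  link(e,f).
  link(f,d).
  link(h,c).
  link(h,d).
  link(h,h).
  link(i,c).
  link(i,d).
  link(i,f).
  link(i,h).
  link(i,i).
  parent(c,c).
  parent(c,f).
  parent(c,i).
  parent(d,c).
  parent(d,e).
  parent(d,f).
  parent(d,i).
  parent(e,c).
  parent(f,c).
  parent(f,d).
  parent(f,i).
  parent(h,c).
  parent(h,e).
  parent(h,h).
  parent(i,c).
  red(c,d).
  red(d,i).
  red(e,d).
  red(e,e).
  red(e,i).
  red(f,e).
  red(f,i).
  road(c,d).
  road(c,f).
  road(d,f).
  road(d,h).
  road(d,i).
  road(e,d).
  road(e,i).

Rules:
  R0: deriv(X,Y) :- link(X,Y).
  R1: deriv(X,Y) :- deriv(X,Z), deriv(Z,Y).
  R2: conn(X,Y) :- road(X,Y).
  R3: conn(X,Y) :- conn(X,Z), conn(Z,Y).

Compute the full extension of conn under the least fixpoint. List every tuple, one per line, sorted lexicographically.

conn(c,d)
conn(c,f)
conn(c,h)
conn(c,i)
conn(d,f)
conn(d,h)
conn(d,i)
conn(e,d)
conn(e,f)
conn(e,h)
conn(e,i)

round 1: derive conn(c,d) via R2 from road(c,d)
round 1: derive conn(c,f) via R2 from road(c,f)
round 1: derive conn(d,f) via R2 from road(d,f)
round 1: derive conn(d,h) via R2 from road(d,h)
round 1: derive conn(d,i) via R2 from road(d,i)
round 1: derive conn(e,d) via R2 from road(e,d)
round 1: derive conn(e,i) via R2 from road(e,i)
round 2: derive conn(c,h) via R3 from conn(c,d), conn(d,h)
round 2: derive conn(c,i) via R3 from conn(c,d), conn(d,i)
round 2: derive conn(e,f) via R3 from conn(e,d), conn(d,f)
round 2: derive conn(e,h) via R3 from conn(e,d), conn(d,h)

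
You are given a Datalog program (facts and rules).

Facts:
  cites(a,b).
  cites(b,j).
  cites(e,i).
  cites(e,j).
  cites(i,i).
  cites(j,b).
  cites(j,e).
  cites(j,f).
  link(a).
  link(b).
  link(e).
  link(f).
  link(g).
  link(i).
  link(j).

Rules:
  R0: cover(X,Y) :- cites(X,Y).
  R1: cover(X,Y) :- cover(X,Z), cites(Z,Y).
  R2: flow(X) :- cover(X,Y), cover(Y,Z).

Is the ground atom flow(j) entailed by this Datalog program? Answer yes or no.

yes

round 1: derive cover(a,b) via R0 from cites(a,b)
round 1: derive cover(b,j) via R0 from cites(b,j)
round 1: derive cover(e,i) via R0 from cites(e,i)
round 1: derive cover(e,j) via R0 from cites(e,j)
round 1: derive cover(i,i) via R0 from cites(i,i)
round 1: derive cover(j,b) via R0 from cites(j,b)
round 1: derive cover(j,e) via R0 from cites(j,e)
round 1: derive cover(j,f) via R0 from cites(j,f)
round 2: derive cover(a,j) via R1 from cover(a,b), cites(b,j)
round 2: derive cover(b,b) via R1 from cover(b,j), cites(j,b)
round 2: derive cover(b,e) via R1 from cover(b,j), cites(j,e)
round 2: derive cover(b,f) via R1 from cover(b,j), cites(j,f)
round 2: derive cover(e,b) via R1 from cover(e,j), cites(j,b)
round 2: derive cover(e,e) via R1 from cover(e,j), cites(j,e)
round 2: derive cover(e,f) via R1 from cover(e,j), cites(j,f)
round 2: derive cover(j,i) via R1 from cover(j,e), cites(e,i)
round 2: derive cover(j,j) via R1 from cover(j,b), cites(b,j)
round 2: derive flow(a) via R2 from cover(a,b), cover(b,j)
round 2: derive flow(b) via R2 from cover(b,j), cover(j,b)
round 2: derive flow(e) via R2 from cover(e,i), cover(i,i)
round 2: derive flow(i) via R2 from cover(i,i), cover(i,i)
round 2: derive flow(j) via R2 from cover(j,b), cover(b,j)
round 3: derive cover(a,e) via R1 from cover(a,j), cites(j,e)
round 3: derive cover(a,f) via R1 from cover(a,j), cites(j,f)
round 3: derive cover(b,i) via R1 from cover(b,e), cites(e,i)
round 4: derive cover(a,i) via R1 from cover(a,e), cites(e,i)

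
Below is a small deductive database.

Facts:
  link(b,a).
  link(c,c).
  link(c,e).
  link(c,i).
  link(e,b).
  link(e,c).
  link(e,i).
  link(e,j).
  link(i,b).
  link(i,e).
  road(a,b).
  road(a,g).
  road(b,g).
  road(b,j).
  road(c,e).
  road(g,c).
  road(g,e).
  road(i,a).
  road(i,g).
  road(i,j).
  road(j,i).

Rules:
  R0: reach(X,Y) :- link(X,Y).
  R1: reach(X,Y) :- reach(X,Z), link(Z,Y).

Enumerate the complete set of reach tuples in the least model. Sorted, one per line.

round 1: derive reach(b,a) via R0 from link(b,a)
round 1: derive reach(c,c) via R0 from link(c,c)
round 1: derive reach(c,e) via R0 from link(c,e)
round 1: derive reach(c,i) via R0 from link(c,i)
round 1: derive reach(e,b) via R0 from link(e,b)
round 1: derive reach(e,c) via R0 from link(e,c)
round 1: derive reach(e,i) via R0 from link(e,i)
round 1: derive reach(e,j) via R0 from link(e,j)
round 1: derive reach(i,b) via R0 from link(i,b)
round 1: derive reach(i,e) via R0 from link(i,e)
round 2: derive reach(c,b) via R1 from reach(c,e), link(e,b)
round 2: derive reach(c,j) via R1 from reach(c,e), link(e,j)
round 2: derive reach(e,a) via R1 from reach(e,b), link(b,a)
round 2: derive reach(e,e) via R1 from reach(e,c), link(c,e)
round 2: derive reach(i,a) via R1 from reach(i,b), link(b,a)
round 2: derive reach(i,c) via R1 from reach(i,e), link(e,c)
round 2: derive reach(i,i) via R1 from reach(i,e), link(e,i)
round 2: derive reach(i,j) via R1 from reach(i,e), link(e,j)
round 3: derive reach(c,a) via R1 from reach(c,b), link(b,a)

reach(b,a)
reach(c,a)
reach(c,b)
reach(c,c)
reach(c,e)
reach(c,i)
reach(c,j)
reach(e,a)
reach(e,b)
reach(e,c)
reach(e,e)
reach(e,i)
reach(e,j)
reach(i,a)
reach(i,b)
reach(i,c)
reach(i,e)
reach(i,i)
reach(i,j)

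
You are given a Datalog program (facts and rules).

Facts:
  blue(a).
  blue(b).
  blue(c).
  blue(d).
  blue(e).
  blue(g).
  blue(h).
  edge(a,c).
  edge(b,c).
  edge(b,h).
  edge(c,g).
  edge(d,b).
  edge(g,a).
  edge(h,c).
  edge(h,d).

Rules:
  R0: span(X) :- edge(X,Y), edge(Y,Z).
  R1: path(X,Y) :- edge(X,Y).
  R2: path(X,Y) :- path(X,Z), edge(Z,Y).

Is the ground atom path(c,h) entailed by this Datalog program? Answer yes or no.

no

round 1: derive path(a,c) via R1 from edge(a,c)
round 1: derive path(b,c) via R1 from edge(b,c)
round 1: derive path(b,h) via R1 from edge(b,h)
round 1: derive path(c,g) via R1 from edge(c,g)
round 1: derive path(d,b) via R1 from edge(d,b)
round 1: derive path(g,a) via R1 from edge(g,a)
round 1: derive path(h,c) via R1 from edge(h,c)
round 1: derive path(h,d) via R1 from edge(h,d)
round 2: derive path(a,g) via R2 from path(a,c), edge(c,g)
round 2: derive path(b,d) via R2 from path(b,h), edge(h,d)
round 2: derive path(b,g) via R2 from path(b,c), edge(c,g)
round 2: derive path(c,a) via R2 from path(c,g), edge(g,a)
round 2: derive path(d,c) via R2 from path(d,b), edge(b,c)
round 2: derive path(d,h) via R2 from path(d,b), edge(b,h)
round 2: derive path(g,c) via R2 from path(g,a), edge(a,c)
round 2: derive path(h,b) via R2 from path(h,d), edge(d,b)
round 2: derive path(h,g) via R2 from path(h,c), edge(c,g)
round 3: derive path(a,a) via R2 from path(a,g), edge(g,a)
round 3: derive path(b,a) via R2 from path(b,g), edge(g,a)
round 3: derive path(b,b) via R2 from path(b,d), edge(d,b)
round 3: derive path(c,c) via R2 from path(c,a), edge(a,c)
round 3: derive path(d,d) via R2 from path(d,h), edge(h,d)
round 3: derive path(d,g) via R2 from path(d,c), edge(c,g)
round 3: derive path(g,g) via R2 from path(g,c), edge(c,g)
round 3: derive path(h,a) via R2 from path(h,g), edge(g,a)
round 3: derive path(h,h) via R2 from path(h,b), edge(b,h)
round 4: derive path(d,a) via R2 from path(d,g), edge(g,a)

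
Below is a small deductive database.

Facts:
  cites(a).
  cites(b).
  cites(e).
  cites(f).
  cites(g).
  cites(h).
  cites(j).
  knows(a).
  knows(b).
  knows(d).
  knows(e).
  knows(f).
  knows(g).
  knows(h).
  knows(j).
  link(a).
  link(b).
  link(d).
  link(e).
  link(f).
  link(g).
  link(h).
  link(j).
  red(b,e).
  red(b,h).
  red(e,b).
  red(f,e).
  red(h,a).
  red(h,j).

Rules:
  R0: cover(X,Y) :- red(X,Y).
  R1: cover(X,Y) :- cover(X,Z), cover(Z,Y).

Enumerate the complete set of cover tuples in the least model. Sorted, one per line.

round 1: derive cover(b,e) via R0 from red(b,e)
round 1: derive cover(b,h) via R0 from red(b,h)
round 1: derive cover(e,b) via R0 from red(e,b)
round 1: derive cover(f,e) via R0 from red(f,e)
round 1: derive cover(h,a) via R0 from red(h,a)
round 1: derive cover(h,j) via R0 from red(h,j)
round 2: derive cover(b,a) via R1 from cover(b,h), cover(h,a)
round 2: derive cover(b,b) via R1 from cover(b,e), cover(e,b)
round 2: derive cover(b,j) via R1 from cover(b,h), cover(h,j)
round 2: derive cover(e,e) via R1 from cover(e,b), cover(b,e)
round 2: derive cover(e,h) via R1 from cover(e,b), cover(b,h)
round 2: derive cover(f,b) via R1 from cover(f,e), cover(e,b)
round 3: derive cover(e,a) via R1 from cover(e,b), cover(b,a)
round 3: derive cover(e,j) via R1 from cover(e,b), cover(b,j)
round 3: derive cover(f,a) via R1 from cover(f,b), cover(b,a)
round 3: derive cover(f,h) via R1 from cover(f,b), cover(b,h)
round 3: derive cover(f,j) via R1 from cover(f,b), cover(b,j)

cover(b,a)
cover(b,b)
cover(b,e)
cover(b,h)
cover(b,j)
cover(e,a)
cover(e,b)
cover(e,e)
cover(e,h)
cover(e,j)
cover(f,a)
cover(f,b)
cover(f,e)
cover(f,h)
cover(f,j)
cover(h,a)
cover(h,j)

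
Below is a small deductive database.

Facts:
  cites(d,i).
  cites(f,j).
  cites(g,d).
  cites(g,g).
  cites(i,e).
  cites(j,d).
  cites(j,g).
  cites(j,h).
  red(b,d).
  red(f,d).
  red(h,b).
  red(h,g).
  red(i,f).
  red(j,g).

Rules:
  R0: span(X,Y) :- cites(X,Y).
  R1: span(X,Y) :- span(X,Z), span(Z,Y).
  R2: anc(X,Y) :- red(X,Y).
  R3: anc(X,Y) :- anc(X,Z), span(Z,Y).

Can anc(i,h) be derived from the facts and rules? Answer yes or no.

round 1: derive span(d,i) via R0 from cites(d,i)
round 1: derive span(f,j) via R0 from cites(f,j)
round 1: derive span(g,d) via R0 from cites(g,d)
round 1: derive span(g,g) via R0 from cites(g,g)
round 1: derive span(i,e) via R0 from cites(i,e)
round 1: derive span(j,d) via R0 from cites(j,d)
round 1: derive span(j,g) via R0 from cites(j,g)
round 1: derive span(j,h) via R0 from cites(j,h)
round 1: derive anc(b,d) via R2 from red(b,d)
round 1: derive anc(f,d) via R2 from red(f,d)
round 1: derive anc(h,b) via R2 from red(h,b)
round 1: derive anc(h,g) via R2 from red(h,g)
round 1: derive anc(i,f) via R2 from red(i,f)
round 1: derive anc(j,g) via R2 from red(j,g)
round 2: derive span(d,e) via R1 from span(d,i), span(i,e)
round 2: derive span(f,d) via R1 from span(f,j), span(j,d)
round 2: derive span(f,g) via R1 from span(f,j), span(j,g)
round 2: derive span(f,h) via R1 from span(f,j), span(j,h)
round 2: derive span(g,i) via R1 from span(g,d), span(d,i)
round 2: derive span(j,i) via R1 from span(j,d), span(d,i)
round 2: derive anc(b,i) via R3 from anc(b,d), span(d,i)
round 2: derive anc(f,i) via R3 from anc(f,d), span(d,i)
round 2: derive anc(h,d) via R3 from anc(h,g), span(g,d)
round 2: derive anc(i,j) via R3 from anc(i,f), span(f,j)
round 2: derive anc(j,d) via R3 from anc(j,g), span(g,d)
round 3: derive span(f,e) via R1 from span(f,d), span(d,e)
round 3: derive span(f,i) via R1 from span(f,d), span(d,i)
round 3: derive span(g,e) via R1 from span(g,d), span(d,e)
round 3: derive span(j,e) via R1 from span(j,d), span(d,e)
round 3: derive anc(b,e) via R3 from anc(b,d), span(d,e)
round 3: derive anc(f,e) via R3 from anc(f,d), span(d,e)
round 3: derive anc(h,e) via R3 from anc(h,d), span(d,e)
round 3: derive anc(h,i) via R3 from anc(h,d), span(d,i)
round 3: derive anc(i,d) via R3 from anc(i,f), span(f,d)
round 3: derive anc(i,g) via R3 from anc(i,f), span(f,g)
round 3: derive anc(i,h) via R3 from anc(i,f), span(f,h)
round 3: derive anc(i,i) via R3 from anc(i,j), span(j,i)
round 3: derive anc(j,e) via R3 from anc(j,d), span(d,e)
round 3: derive anc(j,i) via R3 from anc(j,d), span(d,i)
round 4: derive anc(i,e) via R3 from anc(i,d), span(d,e)

yes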